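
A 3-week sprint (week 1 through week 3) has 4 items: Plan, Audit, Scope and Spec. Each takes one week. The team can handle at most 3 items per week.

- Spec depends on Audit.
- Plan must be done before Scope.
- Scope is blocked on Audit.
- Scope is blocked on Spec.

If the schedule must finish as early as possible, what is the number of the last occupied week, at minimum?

The precedence chain requires at least 3 distinct weeks.
With at most 3 per week and 4 tasks, at least 2 weeks are needed.
3 works (last occupied week: week 3): for example Audit=week 1, Scope=week 3, Plan=week 1, Spec=week 2.

week 3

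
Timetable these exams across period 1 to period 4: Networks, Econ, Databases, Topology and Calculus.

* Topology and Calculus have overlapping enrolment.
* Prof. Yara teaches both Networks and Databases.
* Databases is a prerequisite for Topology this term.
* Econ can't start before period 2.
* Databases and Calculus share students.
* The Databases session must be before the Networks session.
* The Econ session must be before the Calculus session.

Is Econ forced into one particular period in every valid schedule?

Econ can be period 2 (e.g. Econ -> period 2, Calculus -> period 3, Topology -> period 2, Databases -> period 1, Networks -> period 2) or period 3 (e.g. Networks=period 2; Econ=period 3; Calculus=period 4; Databases=period 1; Topology=period 2).

No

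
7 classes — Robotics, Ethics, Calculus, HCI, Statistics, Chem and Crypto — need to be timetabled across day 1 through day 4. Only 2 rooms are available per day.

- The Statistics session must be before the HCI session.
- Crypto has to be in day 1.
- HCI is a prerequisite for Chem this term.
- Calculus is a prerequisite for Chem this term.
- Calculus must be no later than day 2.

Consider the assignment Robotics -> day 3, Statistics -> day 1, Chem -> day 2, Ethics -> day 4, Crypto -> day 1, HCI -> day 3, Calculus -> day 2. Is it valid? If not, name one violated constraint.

HCI is a prerequisite for Chem this term — violated.
Only 2 rooms are available per day — holds.
Calculus must be no later than day 2 — holds.
The Statistics session must be before the HCI session — holds.
Crypto has to be in day 1 — holds.
Calculus is a prerequisite for Chem this term — violated.

Invalid. HCI is a prerequisite for Chem this term.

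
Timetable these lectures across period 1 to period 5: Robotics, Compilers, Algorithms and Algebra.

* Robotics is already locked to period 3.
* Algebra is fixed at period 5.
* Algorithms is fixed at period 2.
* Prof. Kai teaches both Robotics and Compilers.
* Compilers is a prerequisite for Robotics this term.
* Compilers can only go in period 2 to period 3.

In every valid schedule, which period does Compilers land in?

Compilers's window is period 2–period 3.
Robotics is fixed at period 3, and Compilers can't share a period with Robotics.
So Compilers must be period 2.

period 2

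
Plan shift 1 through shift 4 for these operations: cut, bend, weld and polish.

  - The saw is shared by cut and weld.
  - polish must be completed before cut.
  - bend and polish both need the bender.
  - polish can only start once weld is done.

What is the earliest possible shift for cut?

Precedence pushes cut to at least shift 3.
cut at shift 3 is achievable: cut in shift 3; bend in shift 1; polish in shift 2; weld in shift 1.

shift 3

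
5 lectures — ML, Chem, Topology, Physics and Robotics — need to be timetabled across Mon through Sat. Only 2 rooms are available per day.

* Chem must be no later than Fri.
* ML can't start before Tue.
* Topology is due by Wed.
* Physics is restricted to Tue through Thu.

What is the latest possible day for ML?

ML is available from Tue.
ML at Sat is achievable: Robotics in Tue, Chem in Mon, ML in Sat, Topology in Mon, Physics in Tue.

Sat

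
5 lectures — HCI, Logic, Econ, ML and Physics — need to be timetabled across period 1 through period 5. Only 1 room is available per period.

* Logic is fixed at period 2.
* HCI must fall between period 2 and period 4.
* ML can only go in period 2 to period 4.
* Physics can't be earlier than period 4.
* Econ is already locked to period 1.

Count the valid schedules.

2

Enumerating: Physics -> period 5; Logic -> period 2; HCI -> period 3; ML -> period 4; Econ -> period 1 | Physics -> period 5; HCI -> period 4; Logic -> period 2; Econ -> period 1; ML -> period 3.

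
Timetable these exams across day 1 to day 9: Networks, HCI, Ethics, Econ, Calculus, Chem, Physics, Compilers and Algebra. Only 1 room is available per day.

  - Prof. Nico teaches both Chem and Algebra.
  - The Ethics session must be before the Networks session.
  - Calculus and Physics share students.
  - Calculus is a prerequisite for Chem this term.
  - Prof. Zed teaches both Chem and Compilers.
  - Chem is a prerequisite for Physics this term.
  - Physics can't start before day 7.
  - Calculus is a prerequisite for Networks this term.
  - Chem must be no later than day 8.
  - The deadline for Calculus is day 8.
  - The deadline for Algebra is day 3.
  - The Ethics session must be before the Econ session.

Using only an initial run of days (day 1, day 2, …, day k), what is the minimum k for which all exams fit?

The precedence chain requires at least 3 distinct days.
With at most 1 per day and 9 exams, at least 9 days are needed.
Physics can't be placed before day 7, so the schedule must run through at least day 7.
9 works (last occupied day: day 9): for example HCI=day 8; Calculus=day 2; Ethics=day 4; Econ=day 6; Physics=day 7; Compilers=day 9; Networks=day 5; Algebra=day 1; Chem=day 3.

9 days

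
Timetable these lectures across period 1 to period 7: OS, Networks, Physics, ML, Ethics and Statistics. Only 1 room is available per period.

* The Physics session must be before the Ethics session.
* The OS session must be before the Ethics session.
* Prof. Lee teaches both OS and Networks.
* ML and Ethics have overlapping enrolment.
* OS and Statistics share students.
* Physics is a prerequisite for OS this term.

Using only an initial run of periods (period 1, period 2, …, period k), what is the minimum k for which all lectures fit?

6

The precedence chain requires at least 3 distinct periods.
With at most 1 per period and 6 lectures, at least 6 periods are needed.
6 works (last occupied period: period 6): for example OS in period 2, Networks in period 4, Physics in period 1, Statistics in period 6, ML in period 5, Ethics in period 3.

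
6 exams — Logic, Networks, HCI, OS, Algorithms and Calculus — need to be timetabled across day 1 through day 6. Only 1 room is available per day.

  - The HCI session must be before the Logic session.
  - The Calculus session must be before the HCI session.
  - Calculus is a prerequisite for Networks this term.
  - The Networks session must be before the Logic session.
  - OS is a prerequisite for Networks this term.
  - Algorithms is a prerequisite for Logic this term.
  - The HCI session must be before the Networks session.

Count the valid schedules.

Splitting on Networks: it can be day 4 (3), day 5 (12). Listing each branch's schedules as (Logic, HCI, OS, Algorithms, Calculus) by day number:
Networks=day 4: (6,2,3,5,1) (6,3,1,5,2) (6,3,2,5,1) — 3.
Networks=day 5: (6,2,3,4,1) (6,2,4,3,1) (6,3,1,4,2) (6,3,2,4,1) (6,3,4,1,2) (6,3,4,2,1) (6,4,1,2,3) (6,4,1,3,2) (6,4,2,1,3) (6,4,2,3,1) (6,4,3,1,2) (6,4,3,2,1) — 12.
Summing: 3 + 12 = 15.

15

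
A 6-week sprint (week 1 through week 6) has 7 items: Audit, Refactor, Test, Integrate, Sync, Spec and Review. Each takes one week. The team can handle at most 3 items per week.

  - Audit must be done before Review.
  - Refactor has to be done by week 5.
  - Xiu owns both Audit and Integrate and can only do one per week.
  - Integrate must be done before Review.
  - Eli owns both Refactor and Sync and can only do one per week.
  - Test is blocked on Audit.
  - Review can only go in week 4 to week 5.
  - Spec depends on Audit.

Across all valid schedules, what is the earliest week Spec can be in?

Precedence pushes Spec to at least week 2.
Spec at week 2 is achievable: Sync=week 3; Review=week 4; Spec=week 2; Audit=week 1; Test=week 2; Refactor=week 1; Integrate=week 2.

week 2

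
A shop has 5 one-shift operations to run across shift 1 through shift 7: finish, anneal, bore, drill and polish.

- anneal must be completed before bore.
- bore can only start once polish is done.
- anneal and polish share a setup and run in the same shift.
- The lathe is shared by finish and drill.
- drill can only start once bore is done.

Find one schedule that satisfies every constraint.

bore -> shift 2; finish -> shift 1; drill -> shift 3; polish -> shift 1; anneal -> shift 1

Checking: bore(shift 2) before drill(shift 3); anneal(shift 1) before bore(shift 2); polish(shift 1) before bore(shift 2); finish(shift 1) != drill(shift 3); anneal = polish = shift 1.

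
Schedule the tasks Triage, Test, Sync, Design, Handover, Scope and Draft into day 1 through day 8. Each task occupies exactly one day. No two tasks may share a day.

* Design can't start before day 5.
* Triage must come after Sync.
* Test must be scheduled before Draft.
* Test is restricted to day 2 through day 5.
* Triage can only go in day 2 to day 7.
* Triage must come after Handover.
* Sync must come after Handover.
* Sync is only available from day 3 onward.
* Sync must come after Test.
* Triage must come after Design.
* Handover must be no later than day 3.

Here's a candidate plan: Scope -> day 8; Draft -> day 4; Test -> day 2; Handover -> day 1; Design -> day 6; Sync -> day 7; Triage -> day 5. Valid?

No. Triage must come after Sync is not satisfied.

Sync is only available from day 3 onward — holds.
Sync must come after Handover — holds.
Triage can only go in day 2 to day 7 — holds.
Triage must come after Design — violated.
Test must be scheduled before Draft — holds.
Design can't start before day 5 — holds.
Sync must come after Test — holds.
Triage must come after Handover — holds.
Triage must come after Sync — violated.
No two tasks may share a day — holds.
Test is restricted to day 2 through day 5 — holds.
Handover must be no later than day 3 — holds.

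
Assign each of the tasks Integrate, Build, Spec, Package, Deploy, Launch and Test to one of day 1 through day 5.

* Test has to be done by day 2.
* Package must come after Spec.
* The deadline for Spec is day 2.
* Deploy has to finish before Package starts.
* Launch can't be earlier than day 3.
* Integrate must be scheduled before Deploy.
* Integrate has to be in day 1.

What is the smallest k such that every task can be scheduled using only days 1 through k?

3

The precedence chain requires at least 3 distinct days.
3 works (last occupied day: day 3): for example Deploy in day 2, Spec in day 1, Integrate in day 1, Launch in day 3, Test in day 1, Package in day 3, Build in day 1.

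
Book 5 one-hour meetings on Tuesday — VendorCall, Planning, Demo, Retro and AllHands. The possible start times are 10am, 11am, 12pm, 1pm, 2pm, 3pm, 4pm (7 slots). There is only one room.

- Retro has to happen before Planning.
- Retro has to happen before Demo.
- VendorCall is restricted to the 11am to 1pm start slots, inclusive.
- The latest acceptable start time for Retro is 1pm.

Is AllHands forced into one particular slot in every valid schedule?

No

AllHands can be 10am (e.g. VendorCall in 11am; AllHands in 10am; Demo in 2pm; Planning in 1pm; Retro in 12pm) or 11am (e.g. Retro in 10am; Planning in 1pm; VendorCall in 12pm; Demo in 2pm; AllHands in 11am).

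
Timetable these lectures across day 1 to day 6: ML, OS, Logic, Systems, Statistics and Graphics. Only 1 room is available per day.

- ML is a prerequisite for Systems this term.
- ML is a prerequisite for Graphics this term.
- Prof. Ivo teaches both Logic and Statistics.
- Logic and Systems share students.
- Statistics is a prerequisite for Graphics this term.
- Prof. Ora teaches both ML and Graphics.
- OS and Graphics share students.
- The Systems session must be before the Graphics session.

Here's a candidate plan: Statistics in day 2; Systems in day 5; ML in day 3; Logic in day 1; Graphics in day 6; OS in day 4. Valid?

Valid

Prof. Ivo teaches both Logic and Statistics — holds.
ML is a prerequisite for Systems this term — holds.
OS and Graphics share students — holds.
Prof. Ora teaches both ML and Graphics — holds.
Logic and Systems share students — holds.
ML is a prerequisite for Graphics this term — holds.
The Systems session must be before the Graphics session — holds.
Only 1 room is available per day — holds.
Statistics is a prerequisite for Graphics this term — holds.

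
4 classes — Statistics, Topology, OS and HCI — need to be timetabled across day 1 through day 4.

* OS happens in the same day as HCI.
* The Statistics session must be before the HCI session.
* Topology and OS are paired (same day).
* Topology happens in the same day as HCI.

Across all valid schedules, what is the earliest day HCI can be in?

Precedence pushes HCI to at least day 2.
HCI at day 2 is achievable: Statistics -> day 1; HCI -> day 2; Topology -> day 2; OS -> day 2.

day 2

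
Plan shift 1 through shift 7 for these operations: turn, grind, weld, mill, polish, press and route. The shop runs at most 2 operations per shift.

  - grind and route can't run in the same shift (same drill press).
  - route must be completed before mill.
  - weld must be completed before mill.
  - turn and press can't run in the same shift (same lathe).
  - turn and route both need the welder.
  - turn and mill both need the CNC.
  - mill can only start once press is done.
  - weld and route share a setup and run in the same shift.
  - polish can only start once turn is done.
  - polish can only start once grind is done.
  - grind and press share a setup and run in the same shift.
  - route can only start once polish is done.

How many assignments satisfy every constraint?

Splitting on turn: it can be shift 1 (15), shift 2 (15), shift 3 (9), shift 4 (3). Listing each branch's schedules as (grind, weld, mill, polish, press, route) by shift number:
turn=shift 1: (2,4,5,3,2,4) (2,4,6,3,2,4) (2,4,7,3,2,4) (2,5,6,3,2,5) (2,5,6,4,2,5) (2,5,7,3,2,5) (2,5,7,4,2,5) (2,6,7,3,2,6) (2,6,7,4,2,6) (2,6,7,5,2,6) (3,5,6,4,3,5) (3,5,7,4,3,5) (3,6,7,4,3,6) (3,6,7,5,3,6) (4,6,7,5,4,6) — 15.
turn=shift 2: (1,4,5,3,1,4) (1,4,6,3,1,4) (1,4,7,3,1,4) (1,5,6,3,1,5) (1,5,6,4,1,5) (1,5,7,3,1,5) (1,5,7,4,1,5) (1,6,7,3,1,6) (1,6,7,4,1,6) (1,6,7,5,1,6) (3,5,6,4,3,5) (3,5,7,4,3,5) (3,6,7,4,3,6) (3,6,7,5,3,6) (4,6,7,5,4,6) — 15.
turn=shift 3: (1,5,6,4,1,5) (1,5,7,4,1,5) (1,6,7,4,1,6) (1,6,7,5,1,6) (2,5,6,4,2,5) (2,5,7,4,2,5) (2,6,7,4,2,6) (2,6,7,5,2,6) (4,6,7,5,4,6) — 9.
turn=shift 4: (1,6,7,5,1,6) (2,6,7,5,2,6) (3,6,7,5,3,6) — 3.
Summing: 15 + 15 + 9 + 3 = 42.

42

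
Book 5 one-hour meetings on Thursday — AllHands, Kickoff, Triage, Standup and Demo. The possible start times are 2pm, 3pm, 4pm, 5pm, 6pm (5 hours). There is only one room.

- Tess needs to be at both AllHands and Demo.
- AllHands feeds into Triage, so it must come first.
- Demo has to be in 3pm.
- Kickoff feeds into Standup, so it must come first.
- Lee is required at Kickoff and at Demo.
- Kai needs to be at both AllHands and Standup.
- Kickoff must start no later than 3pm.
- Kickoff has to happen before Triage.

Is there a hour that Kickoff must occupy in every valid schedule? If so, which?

2pm

Kickoff's window is 2pm–3pm.
Demo is fixed at 3pm, and Kickoff can't share a hour with Demo.
So Kickoff must be 2pm.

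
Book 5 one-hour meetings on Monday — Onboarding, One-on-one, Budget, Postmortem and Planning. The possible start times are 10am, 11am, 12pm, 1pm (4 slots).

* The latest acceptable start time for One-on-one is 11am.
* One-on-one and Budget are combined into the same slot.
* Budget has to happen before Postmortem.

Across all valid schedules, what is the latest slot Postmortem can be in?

1pm

Precedence pushes Postmortem to at least 11am.
Postmortem at 1pm is achievable: Onboarding -> 10am, One-on-one -> 10am, Budget -> 10am, Postmortem -> 1pm, Planning -> 10am.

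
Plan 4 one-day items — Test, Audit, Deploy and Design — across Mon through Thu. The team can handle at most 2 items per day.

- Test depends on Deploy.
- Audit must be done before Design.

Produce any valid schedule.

Deploy -> Mon; Audit -> Mon; Test -> Tue; Design -> Tue

Checking: Deploy(Mon) before Test(Tue); Audit(Mon) before Design(Tue); max 2 per day (cap 2).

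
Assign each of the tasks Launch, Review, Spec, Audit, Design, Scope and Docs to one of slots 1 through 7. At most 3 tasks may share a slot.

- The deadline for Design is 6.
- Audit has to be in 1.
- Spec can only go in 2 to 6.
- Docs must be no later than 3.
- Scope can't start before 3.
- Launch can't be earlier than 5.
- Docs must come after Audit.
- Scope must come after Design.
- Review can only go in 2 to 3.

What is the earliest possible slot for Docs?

Precedence pushes Docs to at least 2; Docs's own window allows nothing later than 3.
Docs at 2 is achievable: Spec in 2, Launch in 5, Review in 2, Scope in 3, Design in 1, Docs in 2, Audit in 1.

2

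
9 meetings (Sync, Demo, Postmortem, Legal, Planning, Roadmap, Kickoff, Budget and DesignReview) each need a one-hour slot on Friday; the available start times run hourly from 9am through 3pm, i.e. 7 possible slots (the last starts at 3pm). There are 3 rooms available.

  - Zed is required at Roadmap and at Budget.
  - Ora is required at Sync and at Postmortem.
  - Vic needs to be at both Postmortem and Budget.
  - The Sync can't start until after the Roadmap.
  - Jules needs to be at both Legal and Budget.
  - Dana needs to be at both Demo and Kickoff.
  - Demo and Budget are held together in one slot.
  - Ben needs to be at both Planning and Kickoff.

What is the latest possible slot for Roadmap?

2pm

Downstream work caps Roadmap at 2pm.
Roadmap at 2pm is achievable: Kickoff in 10am, Legal in 10am, Sync in 3pm, Postmortem in 10am, Budget in 9am, Roadmap in 2pm, Demo in 9am, DesignReview in 11am, Planning in 9am.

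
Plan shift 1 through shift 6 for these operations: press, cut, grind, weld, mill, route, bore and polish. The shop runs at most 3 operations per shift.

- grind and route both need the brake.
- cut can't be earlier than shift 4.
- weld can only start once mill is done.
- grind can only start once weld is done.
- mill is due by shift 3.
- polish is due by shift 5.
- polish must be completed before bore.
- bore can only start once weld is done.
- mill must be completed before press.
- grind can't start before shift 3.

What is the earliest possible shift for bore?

shift 3

Precedence pushes bore to at least shift 3.
bore at shift 3 is achievable: bore in shift 3, mill in shift 1, polish in shift 1, press in shift 2, route in shift 1, weld in shift 2, cut in shift 4, grind in shift 3.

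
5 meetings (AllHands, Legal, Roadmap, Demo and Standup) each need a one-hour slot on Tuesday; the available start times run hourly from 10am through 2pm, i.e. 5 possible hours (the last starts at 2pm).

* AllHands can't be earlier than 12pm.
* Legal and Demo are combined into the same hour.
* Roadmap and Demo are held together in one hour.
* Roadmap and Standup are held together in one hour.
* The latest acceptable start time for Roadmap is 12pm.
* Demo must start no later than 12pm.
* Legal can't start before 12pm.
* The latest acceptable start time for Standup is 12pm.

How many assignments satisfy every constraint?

Enumerating: AllHands in 12pm; Demo in 12pm; Roadmap in 12pm; Standup in 12pm; Legal in 12pm | AllHands=1pm; Demo=12pm; Standup=12pm; Roadmap=12pm; Legal=12pm | Legal -> 12pm, AllHands -> 2pm, Standup -> 12pm, Demo -> 12pm, Roadmap -> 12pm.

3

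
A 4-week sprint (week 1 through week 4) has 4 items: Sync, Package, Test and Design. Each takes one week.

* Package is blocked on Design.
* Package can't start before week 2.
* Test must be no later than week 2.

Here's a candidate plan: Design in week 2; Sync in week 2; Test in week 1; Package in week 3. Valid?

Yes

Package is blocked on Design — holds.
Test must be no later than week 2 — holds.
Package can't start before week 2 — holds.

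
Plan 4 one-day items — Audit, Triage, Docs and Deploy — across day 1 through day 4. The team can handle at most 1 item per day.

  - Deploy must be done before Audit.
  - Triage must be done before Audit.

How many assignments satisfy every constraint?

8

Splitting on Audit: it can be day 3 (2), day 4 (6). Listing each branch's schedules as (Triage, Docs, Deploy) by day number:
Audit=day 3: (1,4,2) (2,4,1) — 2.
Audit=day 4: (1,2,3) (1,3,2) (2,1,3) (2,3,1) (3,1,2) (3,2,1) — 6.
Summing: 2 + 6 = 8.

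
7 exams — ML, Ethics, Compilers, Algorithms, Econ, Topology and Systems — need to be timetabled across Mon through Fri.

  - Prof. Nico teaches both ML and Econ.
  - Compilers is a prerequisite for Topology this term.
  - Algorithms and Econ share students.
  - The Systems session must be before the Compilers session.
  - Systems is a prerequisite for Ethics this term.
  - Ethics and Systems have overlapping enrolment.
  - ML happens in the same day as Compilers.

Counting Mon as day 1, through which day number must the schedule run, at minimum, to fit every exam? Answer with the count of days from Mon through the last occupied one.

The precedence chain requires at least 3 distinct days.
3 works (last occupied day: Wed): for example Topology -> Wed; Econ -> Wed; Compilers -> Tue; Algorithms -> Mon; Systems -> Mon; ML -> Tue; Ethics -> Tue.

3 days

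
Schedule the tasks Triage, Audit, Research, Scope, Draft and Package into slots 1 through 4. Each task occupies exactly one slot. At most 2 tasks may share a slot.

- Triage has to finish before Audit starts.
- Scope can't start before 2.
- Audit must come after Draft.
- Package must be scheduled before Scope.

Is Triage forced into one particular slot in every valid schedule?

Triage can be 1 (e.g. Draft -> 2, Audit -> 3, Triage -> 1, Scope -> 2, Package -> 1, Research -> 3) or 2 (e.g. Triage=2, Package=1, Research=3, Audit=3, Draft=1, Scope=2).

No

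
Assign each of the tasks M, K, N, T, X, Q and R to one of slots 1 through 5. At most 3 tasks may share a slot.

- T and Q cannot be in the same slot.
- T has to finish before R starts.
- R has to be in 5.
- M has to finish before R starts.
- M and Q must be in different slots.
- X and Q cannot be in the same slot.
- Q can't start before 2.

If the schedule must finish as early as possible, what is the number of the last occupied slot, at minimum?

The precedence chain requires at least 2 distinct slots.
With at most 3 per slot and 7 tasks, at least 3 slots are needed.
R can't be placed before 5, so the schedule must run through at least slot 5.
5 works (last occupied slot: 5): for example M -> 1; T -> 1; R -> 5; X -> 3; K -> 1; Q -> 2; N -> 2.

slot 5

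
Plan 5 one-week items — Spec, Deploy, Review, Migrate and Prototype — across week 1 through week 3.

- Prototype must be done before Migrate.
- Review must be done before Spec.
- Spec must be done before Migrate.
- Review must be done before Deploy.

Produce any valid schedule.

Review=week 1, Prototype=week 1, Migrate=week 3, Spec=week 2, Deploy=week 2

Checking: Spec(week 2) before Migrate(week 3); Review(week 1) before Spec(week 2); Prototype(week 1) before Migrate(week 3); Review(week 1) before Deploy(week 2).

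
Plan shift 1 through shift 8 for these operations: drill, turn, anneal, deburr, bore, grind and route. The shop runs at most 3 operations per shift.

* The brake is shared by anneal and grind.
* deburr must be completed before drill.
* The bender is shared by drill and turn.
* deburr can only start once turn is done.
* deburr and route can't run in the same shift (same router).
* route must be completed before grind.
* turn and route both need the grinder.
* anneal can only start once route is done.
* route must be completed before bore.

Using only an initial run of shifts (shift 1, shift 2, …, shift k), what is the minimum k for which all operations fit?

The precedence chain requires at least 3 distinct shifts.
With at most 3 per shift and 7 operations, at least 3 shifts are needed.
Could 3 shifts be enough, i.e. nothing placed later than shift 3? No: grind must come after route (at shift 1 or later) → {shift 2, shift 3}; route must come before grind (at shift 3 or earlier) → {shift 1, shift 2}; drill must come after deburr (at shift 1 or later) → {shift 2, shift 3}; deburr must come before drill (at shift 3 or earlier) → {shift 1, shift 2}; deburr must come after turn (at shift 1 or later) → {shift 2}; turn must come before deburr (at shift 2 or earlier) → {shift 1}; route can't share with deburr (shift 2) → {shift 1}; route can't share with turn (shift 1) → nothing is left.
So 3 shifts is not enough.
4 works (last occupied shift: shift 4): for example bore -> shift 2, deburr -> shift 3, route -> shift 1, anneal -> shift 2, grind -> shift 3, turn -> shift 2, drill -> shift 4.

4 shifts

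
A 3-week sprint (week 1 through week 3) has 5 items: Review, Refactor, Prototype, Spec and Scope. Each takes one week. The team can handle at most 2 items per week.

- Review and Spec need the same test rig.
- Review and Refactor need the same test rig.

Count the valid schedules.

Splitting on Review: it can be week 1 (18), week 2 (18), week 3 (18). Listing each branch's schedules as (Refactor, Prototype, Spec, Scope) by week number:
Review=week 1: (2,1,2,3) (2,1,3,2) (2,1,3,3) (2,2,3,1) (2,2,3,3) (2,3,2,1) (2,3,2,3) (2,3,3,1) (2,3,3,2) (3,1,2,2) (3,1,2,3) (3,1,3,2) (3,2,2,1) (3,2,2,3) (3,2,3,1) (3,2,3,2) (3,3,2,1) (3,3,2,2) — 18.
Review=week 2: (1,1,3,2) (1,1,3,3) (1,2,1,3) (1,2,3,1) (1,2,3,3) (1,3,1,2) (1,3,1,3) (1,3,3,1) (1,3,3,2) (3,1,1,2) (3,1,1,3) (3,1,3,1) (3,1,3,2) (3,2,1,1) (3,2,1,3) (3,2,3,1) (3,3,1,1) (3,3,1,2) — 18.
Review=week 3: (1,1,2,2) (1,1,2,3) (1,2,1,2) (1,2,1,3) (1,2,2,1) (1,2,2,3) (1,3,1,2) (1,3,2,1) (1,3,2,2) (2,1,1,2) (2,1,1,3) (2,1,2,1) (2,1,2,3) (2,2,1,1) (2,2,1,3) (2,3,1,1) (2,3,1,2) (2,3,2,1) — 18.
Summing: 18 + 18 + 18 = 54.

54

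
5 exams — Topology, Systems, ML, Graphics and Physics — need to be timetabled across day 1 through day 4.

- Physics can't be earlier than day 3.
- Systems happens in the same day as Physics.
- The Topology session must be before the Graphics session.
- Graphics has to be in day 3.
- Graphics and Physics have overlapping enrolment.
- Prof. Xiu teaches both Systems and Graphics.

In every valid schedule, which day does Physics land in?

Physics's window is day 3–day 4.
Graphics is fixed at day 3, and Physics can't share a day with Graphics.
So Physics must be day 4.

day 4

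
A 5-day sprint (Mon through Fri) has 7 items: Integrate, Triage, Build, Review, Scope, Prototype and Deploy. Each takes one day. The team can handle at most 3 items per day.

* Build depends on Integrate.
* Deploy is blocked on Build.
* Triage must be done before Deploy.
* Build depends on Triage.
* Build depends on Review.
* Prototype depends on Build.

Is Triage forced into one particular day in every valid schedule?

No

Triage can be Mon (e.g. Triage in Mon, Review in Mon, Build in Tue, Integrate in Mon, Deploy in Wed, Prototype in Wed, Scope in Tue) or Tue (e.g. Scope=Mon, Prototype=Thu, Integrate=Mon, Review=Mon, Triage=Tue, Deploy=Thu, Build=Wed).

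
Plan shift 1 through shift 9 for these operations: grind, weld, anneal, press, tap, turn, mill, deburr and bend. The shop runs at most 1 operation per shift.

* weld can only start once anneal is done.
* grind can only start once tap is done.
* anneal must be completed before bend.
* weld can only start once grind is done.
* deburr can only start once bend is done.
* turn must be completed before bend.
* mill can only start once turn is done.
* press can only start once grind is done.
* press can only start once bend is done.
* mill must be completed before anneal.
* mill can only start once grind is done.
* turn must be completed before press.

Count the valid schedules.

Splitting on grind: it can be shift 2 (8), shift 3 (16). Listing each branch's schedules as (weld, anneal, press, tap, turn, mill, deburr, bend) by shift number:
grind=shift 2: (6,5,8,1,3,4,9,7) (6,5,9,1,3,4,8,7) (7,5,8,1,3,4,9,6) (7,5,9,1,3,4,8,6) (8,5,7,1,3,4,9,6) (8,5,9,1,3,4,7,6) (9,5,7,1,3,4,8,6) (9,5,8,1,3,4,7,6) — 8.
grind=shift 3: (6,5,8,1,2,4,9,7) (6,5,8,2,1,4,9,7) (6,5,9,1,2,4,8,7) (6,5,9,2,1,4,8,7) (7,5,8,1,2,4,9,6) (7,5,8,2,1,4,9,6) (7,5,9,1,2,4,8,6) (7,5,9,2,1,4,8,6) (8,5,7,1,2,4,9,6) (8,5,7,2,1,4,9,6) (8,5,9,1,2,4,7,6) (8,5,9,2,1,4,7,6) (9,5,7,1,2,4,8,6) (9,5,7,2,1,4,8,6) (9,5,8,1,2,4,7,6) (9,5,8,2,1,4,7,6) — 16.
Summing: 8 + 16 = 24.

24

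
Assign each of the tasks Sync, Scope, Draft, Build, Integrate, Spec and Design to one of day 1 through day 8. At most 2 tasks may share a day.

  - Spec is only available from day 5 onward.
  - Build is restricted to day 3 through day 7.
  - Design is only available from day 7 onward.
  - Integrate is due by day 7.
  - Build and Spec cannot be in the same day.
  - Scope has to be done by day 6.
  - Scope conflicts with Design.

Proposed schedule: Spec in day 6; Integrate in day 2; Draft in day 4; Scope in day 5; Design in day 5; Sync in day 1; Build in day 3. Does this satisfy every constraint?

No — it violates: Scope conflicts with Design

At most 2 tasks may share a day — holds.
Build is restricted to day 3 through day 7 — holds.
Scope conflicts with Design — violated.
Integrate is due by day 7 — holds.
Scope has to be done by day 6 — holds.
Build and Spec cannot be in the same day — holds.
Spec is only available from day 5 onward — holds.
Design is only available from day 7 onward — violated.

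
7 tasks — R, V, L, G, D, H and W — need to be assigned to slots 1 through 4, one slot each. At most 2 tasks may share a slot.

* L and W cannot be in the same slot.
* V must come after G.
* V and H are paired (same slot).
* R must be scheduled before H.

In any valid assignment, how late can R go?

3

Downstream work caps R at 3.
R at 3 is achievable: D in 2; R in 3; W in 2; H in 4; V in 4; L in 1; G in 1.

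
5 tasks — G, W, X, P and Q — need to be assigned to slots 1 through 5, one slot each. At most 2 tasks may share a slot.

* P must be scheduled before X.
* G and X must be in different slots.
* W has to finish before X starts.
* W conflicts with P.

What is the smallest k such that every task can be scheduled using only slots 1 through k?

3

The precedence chain requires at least 2 distinct slots.
With at most 2 per slot and 5 tasks, at least 3 slots are needed.
3 works (last occupied slot: 3): for example W in 1; G in 1; P in 2; X in 3; Q in 2.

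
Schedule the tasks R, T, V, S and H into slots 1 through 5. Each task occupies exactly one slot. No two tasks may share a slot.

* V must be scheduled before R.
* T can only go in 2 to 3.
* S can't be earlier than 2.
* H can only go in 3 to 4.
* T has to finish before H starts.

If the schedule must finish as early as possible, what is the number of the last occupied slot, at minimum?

The precedence chain requires at least 2 distinct slots.
With at most 1 per slot and 5 tasks, at least 5 slots are needed.
H can't be placed before 3, so the schedule must run through at least slot 3.
5 works (last occupied slot: 5): for example R in 5, T in 2, V in 1, H in 3, S in 4.

5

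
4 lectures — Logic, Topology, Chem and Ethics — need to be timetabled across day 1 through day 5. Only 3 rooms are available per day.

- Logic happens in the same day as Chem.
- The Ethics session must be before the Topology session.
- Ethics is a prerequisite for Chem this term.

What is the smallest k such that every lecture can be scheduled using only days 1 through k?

The precedence chain requires at least 2 distinct days.
With at most 3 per day and 4 lectures, at least 2 days are needed.
2 works (last occupied day: day 2): for example Ethics -> day 1, Chem -> day 2, Logic -> day 2, Topology -> day 2.

2 days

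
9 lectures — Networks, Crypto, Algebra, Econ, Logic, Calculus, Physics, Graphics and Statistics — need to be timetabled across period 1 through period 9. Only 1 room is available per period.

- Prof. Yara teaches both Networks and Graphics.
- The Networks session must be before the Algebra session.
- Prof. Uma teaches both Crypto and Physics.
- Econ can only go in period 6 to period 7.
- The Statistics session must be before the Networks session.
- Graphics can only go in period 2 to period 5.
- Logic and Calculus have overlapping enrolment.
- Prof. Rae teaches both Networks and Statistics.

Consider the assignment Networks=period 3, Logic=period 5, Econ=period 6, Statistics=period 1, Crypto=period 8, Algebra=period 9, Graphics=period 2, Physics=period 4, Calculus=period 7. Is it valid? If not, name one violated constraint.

Graphics can only go in period 2 to period 5 — holds.
Only 1 room is available per period — holds.
Logic and Calculus have overlapping enrolment — holds.
Prof. Rae teaches both Networks and Statistics — holds.
Econ can only go in period 6 to period 7 — holds.
Prof. Uma teaches both Crypto and Physics — holds.
The Statistics session must be before the Networks session — holds.
Prof. Yara teaches both Networks and Graphics — holds.
The Networks session must be before the Algebra session — holds.

Yes, all constraints hold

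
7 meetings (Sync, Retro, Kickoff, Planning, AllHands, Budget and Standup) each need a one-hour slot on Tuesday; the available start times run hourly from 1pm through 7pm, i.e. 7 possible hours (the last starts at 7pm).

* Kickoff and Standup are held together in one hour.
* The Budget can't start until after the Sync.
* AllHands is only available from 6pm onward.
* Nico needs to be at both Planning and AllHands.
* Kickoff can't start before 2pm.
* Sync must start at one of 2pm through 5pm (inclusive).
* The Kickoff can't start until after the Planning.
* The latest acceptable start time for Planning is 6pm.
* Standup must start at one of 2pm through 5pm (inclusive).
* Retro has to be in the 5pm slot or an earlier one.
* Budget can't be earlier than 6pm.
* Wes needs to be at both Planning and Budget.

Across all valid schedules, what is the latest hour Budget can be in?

Budget is available from 6pm.
Budget at 7pm is achievable: Sync -> 2pm; Standup -> 2pm; Planning -> 1pm; Retro -> 1pm; AllHands -> 6pm; Kickoff -> 2pm; Budget -> 7pm.

7pm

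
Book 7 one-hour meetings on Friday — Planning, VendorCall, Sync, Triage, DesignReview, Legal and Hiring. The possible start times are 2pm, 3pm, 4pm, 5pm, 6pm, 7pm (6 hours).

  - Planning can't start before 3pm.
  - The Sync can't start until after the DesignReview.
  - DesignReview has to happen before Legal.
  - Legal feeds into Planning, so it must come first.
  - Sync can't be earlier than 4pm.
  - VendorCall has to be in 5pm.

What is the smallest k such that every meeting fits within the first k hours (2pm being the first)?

4 hours

The precedence chain requires at least 3 distinct hours.
VendorCall can't be placed before 5pm — that is hour 4 counting from 2pm — so the schedule must run through at least 4 hours.
4 works (last occupied hour: 5pm): for example Hiring in 2pm; VendorCall in 5pm; Planning in 4pm; Triage in 2pm; DesignReview in 2pm; Sync in 4pm; Legal in 3pm.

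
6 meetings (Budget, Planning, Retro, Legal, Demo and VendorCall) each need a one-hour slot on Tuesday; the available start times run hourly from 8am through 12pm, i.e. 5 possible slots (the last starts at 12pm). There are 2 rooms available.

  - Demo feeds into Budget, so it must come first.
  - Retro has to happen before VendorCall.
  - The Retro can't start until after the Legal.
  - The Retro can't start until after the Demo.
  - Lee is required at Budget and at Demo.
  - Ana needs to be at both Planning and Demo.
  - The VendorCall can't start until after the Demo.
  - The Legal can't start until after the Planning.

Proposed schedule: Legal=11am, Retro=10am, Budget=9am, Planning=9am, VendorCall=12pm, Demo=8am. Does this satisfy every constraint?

The Legal can't start until after the Planning — holds.
Retro has to happen before VendorCall — holds.
The Retro can't start until after the Legal — violated.
The VendorCall can't start until after the Demo — holds.
Demo feeds into Budget, so it must come first — holds.
There are 2 rooms available — holds.
Lee is required at Budget and at Demo — holds.
The Retro can't start until after the Demo — holds.
Ana needs to be at both Planning and Demo — holds.

No — it violates: The Retro can't start until after the Legal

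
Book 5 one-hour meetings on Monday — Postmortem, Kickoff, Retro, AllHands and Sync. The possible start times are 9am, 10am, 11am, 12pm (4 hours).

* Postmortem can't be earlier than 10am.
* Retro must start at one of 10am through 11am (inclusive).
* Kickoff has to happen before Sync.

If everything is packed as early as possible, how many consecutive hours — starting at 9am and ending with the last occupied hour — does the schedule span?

2

The precedence chain requires at least 2 distinct hours.
2 works (last occupied hour: 10am): for example Kickoff in 9am; AllHands in 9am; Postmortem in 10am; Retro in 10am; Sync in 10am.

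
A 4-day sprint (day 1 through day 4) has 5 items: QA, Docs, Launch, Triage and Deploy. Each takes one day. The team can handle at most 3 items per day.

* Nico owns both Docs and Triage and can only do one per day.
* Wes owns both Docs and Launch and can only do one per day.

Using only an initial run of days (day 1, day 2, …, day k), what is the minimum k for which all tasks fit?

2

With at most 3 per day and 5 tasks, at least 2 days are needed.
2 works (last occupied day: day 2): for example Triage -> day 2, Docs -> day 1, Launch -> day 2, QA -> day 1, Deploy -> day 1.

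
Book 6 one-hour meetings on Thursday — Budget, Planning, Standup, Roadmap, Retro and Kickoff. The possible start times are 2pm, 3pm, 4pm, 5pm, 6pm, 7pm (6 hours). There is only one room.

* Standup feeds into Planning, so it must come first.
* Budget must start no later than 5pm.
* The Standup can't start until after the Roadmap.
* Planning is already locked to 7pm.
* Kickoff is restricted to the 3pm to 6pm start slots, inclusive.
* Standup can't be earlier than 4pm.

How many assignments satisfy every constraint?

35

Splitting on Budget: it can be 2pm (12), 3pm (9), 4pm (7), 5pm (7). Listing each branch's schedules as (Planning, Standup, Roadmap, Retro, Kickoff):
Budget=2pm: (7pm,4pm,3pm,5pm,6pm) (7pm,4pm,3pm,6pm,5pm) (7pm,5pm,3pm,4pm,6pm) (7pm,5pm,3pm,6pm,4pm) (7pm,5pm,4pm,3pm,6pm) (7pm,5pm,4pm,6pm,3pm) (7pm,6pm,3pm,4pm,5pm) (7pm,6pm,3pm,5pm,4pm) (7pm,6pm,4pm,3pm,5pm) (7pm,6pm,4pm,5pm,3pm) (7pm,6pm,5pm,3pm,4pm) (7pm,6pm,5pm,4pm,3pm) — 12.
Budget=3pm: (7pm,4pm,2pm,5pm,6pm) (7pm,4pm,2pm,6pm,5pm) (7pm,5pm,2pm,4pm,6pm) (7pm,5pm,2pm,6pm,4pm) (7pm,5pm,4pm,2pm,6pm) (7pm,6pm,2pm,4pm,5pm) (7pm,6pm,2pm,5pm,4pm) (7pm,6pm,4pm,2pm,5pm) (7pm,6pm,5pm,2pm,4pm) — 9.
Budget=4pm: (7pm,5pm,2pm,3pm,6pm) (7pm,5pm,2pm,6pm,3pm) (7pm,5pm,3pm,2pm,6pm) (7pm,6pm,2pm,3pm,5pm) (7pm,6pm,2pm,5pm,3pm) (7pm,6pm,3pm,2pm,5pm) (7pm,6pm,5pm,2pm,3pm) — 7.
Budget=5pm: (7pm,4pm,2pm,3pm,6pm) (7pm,4pm,2pm,6pm,3pm) (7pm,4pm,3pm,2pm,6pm) (7pm,6pm,2pm,3pm,4pm) (7pm,6pm,2pm,4pm,3pm) (7pm,6pm,3pm,2pm,4pm) (7pm,6pm,4pm,2pm,3pm) — 7.
Summing: 12 + 9 + 7 + 7 = 35.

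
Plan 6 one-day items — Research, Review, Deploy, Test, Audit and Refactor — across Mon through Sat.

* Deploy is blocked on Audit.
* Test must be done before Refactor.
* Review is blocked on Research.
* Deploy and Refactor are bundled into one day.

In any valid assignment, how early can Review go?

Tue

Precedence pushes Review to at least Tue.
Review at Tue is achievable: Audit in Mon; Review in Tue; Refactor in Tue; Test in Mon; Research in Mon; Deploy in Tue.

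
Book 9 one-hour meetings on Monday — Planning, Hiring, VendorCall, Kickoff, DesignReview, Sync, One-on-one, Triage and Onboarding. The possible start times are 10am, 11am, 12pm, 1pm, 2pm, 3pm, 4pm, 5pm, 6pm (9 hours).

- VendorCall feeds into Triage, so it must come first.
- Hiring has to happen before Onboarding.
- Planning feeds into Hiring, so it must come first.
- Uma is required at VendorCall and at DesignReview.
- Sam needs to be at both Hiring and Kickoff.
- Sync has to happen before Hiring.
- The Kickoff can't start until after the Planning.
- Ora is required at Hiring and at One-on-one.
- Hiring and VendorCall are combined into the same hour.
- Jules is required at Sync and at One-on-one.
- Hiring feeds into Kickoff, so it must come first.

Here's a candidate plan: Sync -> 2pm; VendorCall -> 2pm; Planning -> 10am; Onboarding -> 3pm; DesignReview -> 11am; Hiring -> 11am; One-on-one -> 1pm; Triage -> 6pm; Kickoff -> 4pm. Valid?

Invalid. Sync has to happen before Hiring.

Hiring and VendorCall are combined into the same hour — violated.
Sync has to happen before Hiring — violated.
Jules is required at Sync and at One-on-one — holds.
Hiring has to happen before Onboarding — holds.
Ora is required at Hiring and at One-on-one — holds.
Uma is required at VendorCall and at DesignReview — holds.
Sam needs to be at both Hiring and Kickoff — holds.
The Kickoff can't start until after the Planning — holds.
Hiring feeds into Kickoff, so it must come first — holds.
Planning feeds into Hiring, so it must come first — holds.
VendorCall feeds into Triage, so it must come first — holds.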